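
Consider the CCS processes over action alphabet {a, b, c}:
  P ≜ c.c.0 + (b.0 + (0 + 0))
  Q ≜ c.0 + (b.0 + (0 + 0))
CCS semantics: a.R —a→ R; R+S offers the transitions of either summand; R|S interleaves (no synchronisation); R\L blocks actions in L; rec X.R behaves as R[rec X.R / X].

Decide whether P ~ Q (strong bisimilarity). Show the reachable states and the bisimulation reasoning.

LTS(P): 3 reachable states
  m0 = c.c.0 + (b.0 + (0 + 0)) :: ··b··> m1, ··c··> m2
  m1 = 0 :: ∅
  m2 = c.0 :: ··c··> m1
LTS(Q): 2 reachable states
  n0 = c.0 + (b.0 + (0 + 0)) :: ··b··> n1, ··c··> n1
  n1 = 0 :: ∅
Coarsest stable partition (strong bisimilarity classes):
  B0 = {m0}
  B1 = {m2}
  B2 = {m1, n1}
  B3 = {n0}
m0 ∈ B0, n0 ∈ B3 → different blocks

not bisimilar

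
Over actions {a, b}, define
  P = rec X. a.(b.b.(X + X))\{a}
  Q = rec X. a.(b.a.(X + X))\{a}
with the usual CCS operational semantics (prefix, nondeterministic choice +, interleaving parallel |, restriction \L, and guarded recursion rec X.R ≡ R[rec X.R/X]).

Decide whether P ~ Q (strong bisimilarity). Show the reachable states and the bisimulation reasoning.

NO

LTS(P): 4 reachable states
  p0 = rec X. a.(b.b.(X + X))\{a} :: ··a··> p1
  p1 = (b.b.((rec X. a.(b.b.(X + X))\{a}) + (rec X. a.(b.b.(X + X))\{a})))\{a} :: ··b··> p2
  p2 = (b.((rec X. a.(b.b.(X + X))\{a}) + (rec X. a.(b.b.(X + X))\{a})))\{a} :: ··b··> p3
  p3 = ((rec X. a.(b.b.(X + X))\{a}) + (rec X. a.(b.b.(X + X))\{a}))\{a} :: ∅
LTS(Q): 3 reachable states
  q0 = rec X. a.(b.a.(X + X))\{a} :: ··a··> q1
  q1 = (b.a.((rec X. a.(b.a.(X + X))\{a}) + (rec X. a.(b.a.(X + X))\{a})))\{a} :: ··b··> q2
  q2 = (a.((rec X. a.(b.a.(X + X))\{a}) + (rec X. a.(b.a.(X + X))\{a})))\{a} :: ∅
Coarsest stable partition (strong bisimilarity classes):
  B0 = {p0}
  B1 = {p1}
  B2 = {p2, q1}
  B3 = {p3, q2}
  B4 = {q0}
p0 ∈ B0, q0 ∈ B4 → different blocks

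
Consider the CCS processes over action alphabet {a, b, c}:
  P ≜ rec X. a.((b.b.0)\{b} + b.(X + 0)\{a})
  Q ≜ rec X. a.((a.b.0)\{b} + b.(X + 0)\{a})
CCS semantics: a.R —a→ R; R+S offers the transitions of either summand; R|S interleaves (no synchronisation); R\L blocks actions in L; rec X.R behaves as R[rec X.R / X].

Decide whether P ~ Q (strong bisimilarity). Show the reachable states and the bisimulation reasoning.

NO

P's transition system — 3 states:
  s0 = rec X. a.((b.b.0)\{b} + b.(X + 0)\{a}) :: ··a··> s1
  s1 = (b.b.0)\{b} + b.((rec X. a.((b.b.0)\{b} + b.(X + 0)\{a})) + 0)\{a} :: ··b··> s2
  s2 = ((rec X. a.((b.b.0)\{b} + b.(X + 0)\{a})) + 0)\{a} :: stopped
Q's transition system — 4 states:
  t0 = rec X. a.((a.b.0)\{b} + b.(X + 0)\{a}) :: ··a··> t1
  t1 = (a.b.0)\{b} + b.((rec X. a.((a.b.0)\{b} + b.(X + 0)\{a})) + 0)\{a} :: ··a··> t2, ··b··> t3
  t2 = (b.0)\{b} :: stopped
  t3 = ((rec X. a.((a.b.0)\{b} + b.(X + 0)\{a})) + 0)\{a} :: stopped
Bisimilarity quotient blocks:
  B0 = {s0}
  B1 = {s1}
  B2 = {s2, t2, t3}
  B3 = {t0}
  B4 = {t1}
s0 ∈ B0, t0 ∈ B3 → different blocks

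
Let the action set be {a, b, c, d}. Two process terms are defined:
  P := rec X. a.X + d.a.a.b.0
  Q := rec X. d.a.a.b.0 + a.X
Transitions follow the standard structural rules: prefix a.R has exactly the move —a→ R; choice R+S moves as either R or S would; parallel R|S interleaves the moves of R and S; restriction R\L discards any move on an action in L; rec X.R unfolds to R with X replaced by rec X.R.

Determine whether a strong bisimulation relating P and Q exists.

bisimilar

P's transition system — 5 states:
  u0 = rec X. a.X + d.a.a.b.0 → ··a··> u0, ··d··> u1
  u1 = a.a.b.0 → ··a··> u2
  u2 = a.b.0 → ··a··> u3
  u3 = b.0 → ··b··> u4
  u4 = 0 → deadlocked
Q's transition system — 5 states:
  v0 = rec X. d.a.a.b.0 + a.X → ··a··> v0, ··d··> v1
  v1 = a.a.b.0 → ··a··> v2
  v2 = a.b.0 → ··a··> v3
  v3 = b.0 → ··b··> v4
  v4 = 0 → deadlocked
Bisimilarity quotient blocks:
  B0 = {u0, v0}
  B1 = {u1, v1}
  B2 = {u2, v2}
  B3 = {u3, v3}
  B4 = {u4, v4}
u0 ∈ B0, v0 ∈ B0 → same block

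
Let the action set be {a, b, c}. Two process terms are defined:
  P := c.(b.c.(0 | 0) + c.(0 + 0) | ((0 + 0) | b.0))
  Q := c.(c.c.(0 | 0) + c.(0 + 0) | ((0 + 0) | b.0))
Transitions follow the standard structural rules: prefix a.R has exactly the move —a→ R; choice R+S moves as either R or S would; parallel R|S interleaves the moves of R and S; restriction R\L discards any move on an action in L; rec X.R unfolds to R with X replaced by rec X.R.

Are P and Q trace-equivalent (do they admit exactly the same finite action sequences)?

Reachable graph of P (7 states):
  u0 = c.(b.c.(0 | 0) + c.(0 + 0) | ((0 + 0) | b.0)) | =c=> u1
  u1 = b.c.(0 | 0) + c.(0 + 0) | ((0 + 0) | b.0) | =b=> u2, =b=> u3, =c=> u4
  u2 = c.(0 + 0) | ((0 + 0) | 0) | =c=> u5
  u3 = c.(0 | 0) | =c=> u6
  u4 = (0 + 0) | ((0 + 0) | b.0) | =b=> u5
  u5 = (0 + 0) | ((0 + 0) | 0) | (no moves)
  u6 = 0 | 0 | (no moves)
Reachable graph of Q (7 states):
  v0 = c.(c.c.(0 | 0) + c.(0 + 0) | ((0 + 0) | b.0)) | =c=> v1
  v1 = c.c.(0 | 0) + c.(0 + 0) | ((0 + 0) | b.0) | =b=> v2, =c=> v3, =c=> v4
  v2 = c.(0 + 0) | ((0 + 0) | 0) | =c=> v5
  v3 = (0 + 0) | ((0 + 0) | b.0) | =b=> v5
  v4 = c.(0 | 0) | =c=> v6
  v5 = (0 + 0) | ((0 + 0) | 0) | (no moves)
  v6 = 0 | 0 | (no moves)
Executing ccc from Q (initial set {v0}):
  after c @ step 1: {v1}
  after c @ step 2: {v3, v4}
  after c @ step 3: {v6}
  — Q admits the full trace.
Executing ccc from P (initial set {u0}):
  after c @ step 1: {u1}
  after c @ step 2: {u4}
  after c @ step 3: ∅ (P stuck)

traces(P) ≠ traces(Q) — witness ⟨ccc⟩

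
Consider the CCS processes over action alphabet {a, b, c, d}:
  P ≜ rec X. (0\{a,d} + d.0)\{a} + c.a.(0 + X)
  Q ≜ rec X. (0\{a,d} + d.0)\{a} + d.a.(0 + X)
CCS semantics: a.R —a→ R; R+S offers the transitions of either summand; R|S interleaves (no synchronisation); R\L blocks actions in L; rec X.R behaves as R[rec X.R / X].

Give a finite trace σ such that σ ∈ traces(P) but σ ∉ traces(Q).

P's transition system — 4 states:
  p0 = rec X. (0\{a,d} + d.0)\{a} + c.a.(0 + X) :: =c=> p1, =d=> p2
  p1 = a.(0 + (rec X. (0\{a,d} + d.0)\{a} + c.a.(0 + X))) :: =a=> p3
  p2 = 0\{a} :: stopped
  p3 = 0 + (rec X. (0\{a,d} + d.0)\{a} + c.a.(0 + X)) :: =c=> p1, =d=> p2
Q's transition system — 4 states:
  q0 = rec X. (0\{a,d} + d.0)\{a} + d.a.(0 + X) :: =d=> q1, =d=> q2
  q1 = 0\{a} :: stopped
  q2 = a.(0 + (rec X. (0\{a,d} + d.0)\{a} + d.a.(0 + X))) :: =a=> q3
  q3 = 0 + (rec X. (0\{a,d} + d.0)\{a} + d.a.(0 + X)) :: =d=> q1, =d=> q2
Executing c from P (initial set {p0}):
  step 1 (c): {p1}
  ✓ P
Executing c from Q (initial set {q0}):
  step 1 (c): ∅  — Q cannot continue

c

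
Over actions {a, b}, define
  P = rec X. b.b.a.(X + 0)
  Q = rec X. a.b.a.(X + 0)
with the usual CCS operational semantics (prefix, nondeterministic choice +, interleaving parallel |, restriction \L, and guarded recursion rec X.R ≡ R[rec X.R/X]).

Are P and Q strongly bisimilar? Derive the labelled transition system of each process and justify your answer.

P's transition system — 4 states:
  p0 = rec X. b.b.a.(X + 0) | --b--▸ p1
  p1 = b.a.((rec X. b.b.a.(X + 0)) + 0) | --b--▸ p2
  p2 = a.((rec X. b.b.a.(X + 0)) + 0) | --a--▸ p3
  p3 = (rec X. b.b.a.(X + 0)) + 0 | --b--▸ p1
Q's transition system — 4 states:
  q0 = rec X. a.b.a.(X + 0) | --a--▸ q1
  q1 = b.a.((rec X. a.b.a.(X + 0)) + 0) | --b--▸ q2
  q2 = a.((rec X. a.b.a.(X + 0)) + 0) | --a--▸ q3
  q3 = (rec X. a.b.a.(X + 0)) + 0 | --a--▸ q1
Bisimilarity quotient blocks:
  B0 = {p0, p3}
  B1 = {p1}
  B2 = {p2}
  B3 = {q0, q3}
  B4 = {q1}
  B5 = {q2}
p0 ∈ B0, q0 ∈ B3 → different blocks

not bisimilar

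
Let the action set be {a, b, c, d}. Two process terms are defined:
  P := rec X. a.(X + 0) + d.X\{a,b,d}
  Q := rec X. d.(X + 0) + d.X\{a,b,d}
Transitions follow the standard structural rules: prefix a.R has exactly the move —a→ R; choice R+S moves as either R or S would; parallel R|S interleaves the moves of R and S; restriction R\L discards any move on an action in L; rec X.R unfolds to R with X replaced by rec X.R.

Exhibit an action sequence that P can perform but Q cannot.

a

Reachable graph of P (3 states):
  p0 = rec X. a.(X + 0) + d.X\{a,b,d} has moves —a→ p1, —d→ p2
  p1 = (rec X. a.(X + 0) + d.X\{a,b,d}) + 0 has moves —a→ p1, —d→ p2
  p2 = (rec X. a.(X + 0) + d.X\{a,b,d})\{a,b,d} has moves deadlocked
Reachable graph of Q (3 states):
  q0 = rec X. d.(X + 0) + d.X\{a,b,d} has moves —d→ q1, —d→ q2
  q1 = (rec X. d.(X + 0) + d.X\{a,b,d}) + 0 has moves —d→ q1, —d→ q2
  q2 = (rec X. d.(X + 0) + d.X\{a,b,d})\{a,b,d} has moves deadlocked
Run σ = ⟨a⟩ on P: start {p0}
  step 1 (a): {p1}
  — P admits the full trace.
Run σ = ⟨a⟩ on Q: start {q0}
  step 1 (a): ∅ (Q stuck)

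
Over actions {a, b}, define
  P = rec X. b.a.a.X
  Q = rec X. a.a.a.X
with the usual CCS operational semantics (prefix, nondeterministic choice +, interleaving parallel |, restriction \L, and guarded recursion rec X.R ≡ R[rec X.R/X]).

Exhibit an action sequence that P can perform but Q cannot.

b

Reachable graph of P (3 states):
  p0 = rec X. b.a.a.X :: -b-> p1
  p1 = a.a.(rec X. b.a.a.X) :: -a-> p2
  p2 = a.(rec X. b.a.a.X) :: -a-> p0
Reachable graph of Q (3 states):
  q0 = rec X. a.a.a.X :: -a-> q1
  q1 = a.a.(rec X. a.a.a.X) :: -a-> q2
  q2 = a.(rec X. a.a.a.X) :: -a-> q0
Executing b from P (initial set {p0}):
  [1] b ⇒ {p1}
  ✓ P
Executing b from Q (initial set {q0}):
  [1] b ⇒ ∅ (Q stuck)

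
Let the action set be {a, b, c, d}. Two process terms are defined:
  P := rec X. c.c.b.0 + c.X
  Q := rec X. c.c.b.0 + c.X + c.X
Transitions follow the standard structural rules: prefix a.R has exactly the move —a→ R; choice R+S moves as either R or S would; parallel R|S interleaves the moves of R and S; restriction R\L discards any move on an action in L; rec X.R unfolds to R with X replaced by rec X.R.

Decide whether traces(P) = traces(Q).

traces(P) = traces(Q)

Reachable graph of P (4 states):
  s0 = rec X. c.c.b.0 + c.X :: —c→ s0, —c→ s1
  s1 = c.b.0 :: —c→ s2
  s2 = b.0 :: —b→ s3
  s3 = 0 :: ∅
Reachable graph of Q (4 states):
  t0 = rec X. c.c.b.0 + c.X + c.X :: —c→ t0, —c→ t1
  t1 = c.b.0 :: —c→ t2
  t2 = b.0 :: —b→ t3
  t3 = 0 :: ∅
Partition-refinement fixed point:
  B0 = {s0, t0}
  B1 = {s1, t1}
  B2 = {s2, t2}
  B3 = {s3, t3}
s0 ∈ B0, t0 ∈ B0 → same block
Bisimilar ⇒ trace-equivalent.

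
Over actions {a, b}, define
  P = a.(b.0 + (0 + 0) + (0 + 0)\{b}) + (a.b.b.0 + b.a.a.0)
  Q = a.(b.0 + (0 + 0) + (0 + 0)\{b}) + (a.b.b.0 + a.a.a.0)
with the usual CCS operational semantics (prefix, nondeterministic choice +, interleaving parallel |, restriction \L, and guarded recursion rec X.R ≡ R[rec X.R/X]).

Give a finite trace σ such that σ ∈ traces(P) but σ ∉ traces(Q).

b

LTS(P): 7 reachable states
  s0 = a.(b.0 + (0 + 0) + (0 + 0)\{b}) + (a.b.b.0 + b.a.a.0) → -a-> s1, -a-> s2, -b-> s3
  s1 = b.0 + (0 + 0) + (0 + 0)\{b} → -b-> s4
  s2 = b.b.0 → -b-> s5
  s3 = a.a.0 → -a-> s6
  s4 = 0 → stopped
  s5 = b.0 → -b-> s4
  s6 = a.0 → -a-> s4
LTS(Q): 7 reachable states
  t0 = a.(b.0 + (0 + 0) + (0 + 0)\{b}) + (a.b.b.0 + a.a.a.0) → -a-> t1, -a-> t2, -a-> t3
  t1 = a.a.0 → -a-> t4
  t2 = b.0 + (0 + 0) + (0 + 0)\{b} → -b-> t5
  t3 = b.b.0 → -b-> t6
  t4 = a.0 → -a-> t5
  t5 = 0 → stopped
  t6 = b.0 → -b-> t5
Executing b from P (initial set {s0}):
  [1] b ⇒ {s3}
  P completes σ.
Executing b from Q (initial set {t0}):
  [1] b ⇒ ∅ (Q stuck)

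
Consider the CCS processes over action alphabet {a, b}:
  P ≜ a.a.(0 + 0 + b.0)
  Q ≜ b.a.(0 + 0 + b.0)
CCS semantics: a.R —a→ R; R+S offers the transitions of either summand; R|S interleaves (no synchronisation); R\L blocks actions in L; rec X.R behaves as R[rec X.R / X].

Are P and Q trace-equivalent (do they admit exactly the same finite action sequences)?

traces(P) ≠ traces(Q) — witness ⟨a⟩

LTS(P): 4 reachable states
  u0 = a.a.(0 + 0 + b.0) | —a→ u1
  u1 = a.(0 + 0 + b.0) | —a→ u2
  u2 = 0 + 0 + b.0 | —b→ u3
  u3 = 0 | ∅
LTS(Q): 4 reachable states
  v0 = b.a.(0 + 0 + b.0) | —b→ v1
  v1 = a.(0 + 0 + b.0) | —a→ v2
  v2 = 0 + 0 + b.0 | —b→ v3
  v3 = 0 | ∅
Trace ⟨a⟩ through P, begin at {u0}:
  step 1 (a): {u1}
  — P admits the full trace.
Trace ⟨a⟩ through Q, begin at {v0}:
  step 1 (a): ∅ (Q stuck)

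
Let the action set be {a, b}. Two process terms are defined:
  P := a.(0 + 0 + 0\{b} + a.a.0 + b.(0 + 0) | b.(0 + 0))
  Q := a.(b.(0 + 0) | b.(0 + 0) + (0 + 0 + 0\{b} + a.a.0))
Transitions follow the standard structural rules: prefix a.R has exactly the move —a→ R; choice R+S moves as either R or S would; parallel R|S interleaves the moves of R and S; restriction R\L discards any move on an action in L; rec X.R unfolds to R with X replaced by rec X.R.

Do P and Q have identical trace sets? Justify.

P's transition system — 7 states:
  u0 = a.(0 + 0 + 0\{b} + a.a.0 + b.(0 + 0) | b.(0 + 0)) → --a--▸ u1
  u1 = 0 + 0 + 0\{b} + a.a.0 + b.(0 + 0) | b.(0 + 0) → --a--▸ u2, --b--▸ u3, --b--▸ u4
  u2 = a.0 → --a--▸ u5
  u3 = (0 + 0) | b.(0 + 0) → --b--▸ u6
  u4 = b.(0 + 0) | (0 + 0) → --b--▸ u6
  u5 = 0 → deadlocked
  u6 = (0 + 0) | (0 + 0) → deadlocked
Q's transition system — 7 states:
  v0 = a.(b.(0 + 0) | b.(0 + 0) + (0 + 0 + 0\{b} + a.a.0)) → --a--▸ v1
  v1 = b.(0 + 0) | b.(0 + 0) + (0 + 0 + 0\{b} + a.a.0) → --a--▸ v2, --b--▸ v3, --b--▸ v4
  v2 = a.0 → --a--▸ v5
  v3 = (0 + 0) | b.(0 + 0) → --b--▸ v6
  v4 = b.(0 + 0) | (0 + 0) → --b--▸ v6
  v5 = 0 → deadlocked
  v6 = (0 + 0) | (0 + 0) → deadlocked
Partition-refinement fixed point:
  B0 = {u0, v0}
  B1 = {u1, v1}
  B2 = {u3, u4, v3, v4}
  B3 = {u5, u6, v5, v6}
  B4 = {u2, v2}
u0 ∈ B0, v0 ∈ B0 → same block
Bisimilar ⇒ trace-equivalent.

YES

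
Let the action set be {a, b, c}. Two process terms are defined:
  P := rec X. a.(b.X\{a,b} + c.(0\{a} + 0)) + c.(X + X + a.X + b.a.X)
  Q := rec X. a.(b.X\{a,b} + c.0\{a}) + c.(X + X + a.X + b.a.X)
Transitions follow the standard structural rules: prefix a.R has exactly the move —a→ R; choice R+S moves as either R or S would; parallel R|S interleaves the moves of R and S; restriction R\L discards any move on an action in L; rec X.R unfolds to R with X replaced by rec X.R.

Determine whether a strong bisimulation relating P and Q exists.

P ~ Q

LTS(P): 7 reachable states
  p0 = rec X. a.(b.X\{a,b} + c.(0\{a} + 0)) + c.(X + X + a.X + b.a.X) :: ··a··> p1, ··c··> p2
  p1 = b.(rec X. a.(b.X\{a,b} + c.(0\{a} + 0)) + c.(X + X + a.X + b.a.X))\{a,b} + c.(0\{a} + 0) :: ··b··> p3, ··c··> p4
  p2 = (rec X. a.(b.X\{a,b} + c.(0\{a} + 0)) + c.(X + X + a.X + b.a.X)) + (rec X. a.(b.X\{a,b} + c.(0\{a} + 0)) + c.(X + X + a.X + b.a.X)) + a.(rec X. a.(b.X\{a,b} + c.(0\{a} + 0)) + c.(X + X + a.X + b.a.X)) + b.a.(rec X. a.(b.X\{a,b} + c.(0\{a} + 0)) + c.(X + X + a.X + b.a.X)) :: ··a··> p0, ··a··> p1, ··b··> p5, ··c··> p2
  p3 = (rec X. a.(b.X\{a,b} + c.(0\{a} + 0)) + c.(X + X + a.X + b.a.X))\{a,b} :: ··c··> p6
  p4 = 0\{a} + 0 :: deadlocked
  p5 = a.(rec X. a.(b.X\{a,b} + c.(0\{a} + 0)) + c.(X + X + a.X + b.a.X)) :: ··a··> p0
  p6 = ((rec X. a.(b.X\{a,b} + c.(0\{a} + 0)) + c.(X + X + a.X + b.a.X)) + (rec X. a.(b.X\{a,b} + c.(0\{a} + 0)) + c.(X + X + a.X + b.a.X)) + a.(rec X. a.(b.X\{a,b} + c.(0\{a} + 0)) + c.(X + X + a.X + b.a.X)) + b.a.(rec X. a.(b.X\{a,b} + c.(0\{a} + 0)) + c.(X + X + a.X + b.a.X)))\{a,b} :: ··c··> p6
LTS(Q): 7 reachable states
  q0 = rec X. a.(b.X\{a,b} + c.0\{a}) + c.(X + X + a.X + b.a.X) :: ··a··> q1, ··c··> q2
  q1 = b.(rec X. a.(b.X\{a,b} + c.0\{a}) + c.(X + X + a.X + b.a.X))\{a,b} + c.0\{a} :: ··b··> q3, ··c··> q4
  q2 = (rec X. a.(b.X\{a,b} + c.0\{a}) + c.(X + X + a.X + b.a.X)) + (rec X. a.(b.X\{a,b} + c.0\{a}) + c.(X + X + a.X + b.a.X)) + a.(rec X. a.(b.X\{a,b} + c.0\{a}) + c.(X + X + a.X + b.a.X)) + b.a.(rec X. a.(b.X\{a,b} + c.0\{a}) + c.(X + X + a.X + b.a.X)) :: ··a··> q0, ··a··> q1, ··b··> q5, ··c··> q2
  q3 = (rec X. a.(b.X\{a,b} + c.0\{a}) + c.(X + X + a.X + b.a.X))\{a,b} :: ··c··> q6
  q4 = 0\{a} :: deadlocked
  q5 = a.(rec X. a.(b.X\{a,b} + c.0\{a}) + c.(X + X + a.X + b.a.X)) :: ··a··> q0
  q6 = ((rec X. a.(b.X\{a,b} + c.0\{a}) + c.(X + X + a.X + b.a.X)) + (rec X. a.(b.X\{a,b} + c.0\{a}) + c.(X + X + a.X + b.a.X)) + a.(rec X. a.(b.X\{a,b} + c.0\{a}) + c.(X + X + a.X + b.a.X)) + b.a.(rec X. a.(b.X\{a,b} + c.0\{a}) + c.(X + X + a.X + b.a.X)))\{a,b} :: ··c··> q6
Coarsest stable partition (strong bisimilarity classes):
  B0 = {p0, q0}
  B1 = {p2, q2}
  B2 = {p5, q5}
  B3 = {p1, q1}
  B4 = {p4, q4}
  B5 = {p3, p6, q3, q6}
p0 ∈ B0, q0 ∈ B0 → same block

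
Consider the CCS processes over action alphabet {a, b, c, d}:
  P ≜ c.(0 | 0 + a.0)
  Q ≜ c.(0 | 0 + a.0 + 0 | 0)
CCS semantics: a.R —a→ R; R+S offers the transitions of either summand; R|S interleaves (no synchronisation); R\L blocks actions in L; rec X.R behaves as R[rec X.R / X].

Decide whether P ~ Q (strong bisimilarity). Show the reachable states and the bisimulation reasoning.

YES

LTS(P): 3 reachable states
  s0 = c.(0 | 0 + a.0) :: =c=> s1
  s1 = 0 | 0 + a.0 :: =a=> s2
  s2 = 0 :: ·
LTS(Q): 3 reachable states
  t0 = c.(0 | 0 + a.0 + 0 | 0) :: =c=> t1
  t1 = 0 | 0 + a.0 + 0 | 0 :: =a=> t2
  t2 = 0 :: ·
Partition-refinement fixed point:
  B0 = {s0, t0}
  B1 = {s1, t1}
  B2 = {s2, t2}
s0 ∈ B0, t0 ∈ B0 → same block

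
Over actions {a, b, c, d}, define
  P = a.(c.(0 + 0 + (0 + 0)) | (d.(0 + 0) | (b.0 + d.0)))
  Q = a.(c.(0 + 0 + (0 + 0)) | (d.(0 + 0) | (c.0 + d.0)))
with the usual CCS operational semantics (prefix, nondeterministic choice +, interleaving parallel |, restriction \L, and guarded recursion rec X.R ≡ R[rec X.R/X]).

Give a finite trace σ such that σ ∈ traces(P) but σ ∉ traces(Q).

P's transition system — 9 states:
  s0 = a.(c.(0 + 0 + (0 + 0)) | (d.(0 + 0) | (b.0 + d.0))) :: -a-> s1
  s1 = c.(0 + 0 + (0 + 0)) | (d.(0 + 0) | (b.0 + d.0)) :: -b-> s2, -c-> s3, -d-> s2, -d-> s4
  s2 = c.(0 + 0 + (0 + 0)) | (d.(0 + 0) | 0) :: -c-> s5, -d-> s6
  s3 = (0 + 0 + (0 + 0)) | (d.(0 + 0) | (b.0 + d.0)) :: -b-> s5, -d-> s5, -d-> s7
  s4 = c.(0 + 0 + (0 + 0)) | ((0 + 0) | (b.0 + d.0)) :: -b-> s6, -c-> s7, -d-> s6
  s5 = (0 + 0 + (0 + 0)) | (d.(0 + 0) | 0) :: -d-> s8
  s6 = c.(0 + 0 + (0 + 0)) | ((0 + 0) | 0) :: -c-> s8
  s7 = (0 + 0 + (0 + 0)) | ((0 + 0) | (b.0 + d.0)) :: -b-> s8, -d-> s8
  s8 = (0 + 0 + (0 + 0)) | ((0 + 0) | 0) :: (no moves)
Q's transition system — 9 states:
  t0 = a.(c.(0 + 0 + (0 + 0)) | (d.(0 + 0) | (c.0 + d.0))) :: -a-> t1
  t1 = c.(0 + 0 + (0 + 0)) | (d.(0 + 0) | (c.0 + d.0)) :: -c-> t2, -c-> t3, -d-> t3, -d-> t4
  t2 = (0 + 0 + (0 + 0)) | (d.(0 + 0) | (c.0 + d.0)) :: -c-> t5, -d-> t5, -d-> t6
  t3 = c.(0 + 0 + (0 + 0)) | (d.(0 + 0) | 0) :: -c-> t5, -d-> t7
  t4 = c.(0 + 0 + (0 + 0)) | ((0 + 0) | (c.0 + d.0)) :: -c-> t6, -c-> t7, -d-> t7
  t5 = (0 + 0 + (0 + 0)) | (d.(0 + 0) | 0) :: -d-> t8
  t6 = (0 + 0 + (0 + 0)) | ((0 + 0) | (c.0 + d.0)) :: -c-> t8, -d-> t8
  t7 = c.(0 + 0 + (0 + 0)) | ((0 + 0) | 0) :: -c-> t8
  t8 = (0 + 0 + (0 + 0)) | ((0 + 0) | 0) :: (no moves)
Run σ = ⟨ab⟩ on P: start {s0}
  after a @ step 1: {s1}
  after b @ step 2: {s2}
  P completes σ.
Run σ = ⟨ab⟩ on Q: start {t0}
  after a @ step 1: {t1}
  after b @ step 2: ∅ (Q stuck)

ab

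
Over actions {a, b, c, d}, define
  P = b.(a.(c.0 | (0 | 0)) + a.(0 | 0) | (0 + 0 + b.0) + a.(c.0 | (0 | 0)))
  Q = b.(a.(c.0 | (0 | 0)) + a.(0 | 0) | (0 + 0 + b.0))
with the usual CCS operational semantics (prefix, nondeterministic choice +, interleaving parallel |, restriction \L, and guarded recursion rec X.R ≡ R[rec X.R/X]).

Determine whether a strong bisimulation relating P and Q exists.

bisimilar

Reachable graph of P (7 states):
  u0 = b.(a.(c.0 | (0 | 0)) + a.(0 | 0) | (0 + 0 + b.0) + a.(c.0 | (0 | 0))) :: =b=> u1
  u1 = a.(c.0 | (0 | 0)) + a.(0 | 0) | (0 + 0 + b.0) + a.(c.0 | (0 | 0)) :: =a=> u2, =a=> u3, =b=> u4
  u2 = 0 | 0 | (0 + 0 + b.0) :: =b=> u5
  u3 = c.0 | (0 | 0) :: =c=> u6
  u4 = a.(0 | 0) | 0 :: =a=> u5
  u5 = 0 | 0 | 0 :: ·
  u6 = 0 | (0 | 0) :: ·
Reachable graph of Q (7 states):
  v0 = b.(a.(c.0 | (0 | 0)) + a.(0 | 0) | (0 + 0 + b.0)) :: =b=> v1
  v1 = a.(c.0 | (0 | 0)) + a.(0 | 0) | (0 + 0 + b.0) :: =a=> v2, =a=> v3, =b=> v4
  v2 = 0 | 0 | (0 + 0 + b.0) :: =b=> v5
  v3 = c.0 | (0 | 0) :: =c=> v6
  v4 = a.(0 | 0) | 0 :: =a=> v5
  v5 = 0 | 0 | 0 :: ·
  v6 = 0 | (0 | 0) :: ·
Coarsest stable partition (strong bisimilarity classes):
  B0 = {u0, v0}
  B1 = {u1, v1}
  B2 = {u2, v2}
  B3 = {u5, u6, v5, v6}
  B4 = {u3, v3}
  B5 = {u4, v4}
u0 ∈ B0, v0 ∈ B0 → same block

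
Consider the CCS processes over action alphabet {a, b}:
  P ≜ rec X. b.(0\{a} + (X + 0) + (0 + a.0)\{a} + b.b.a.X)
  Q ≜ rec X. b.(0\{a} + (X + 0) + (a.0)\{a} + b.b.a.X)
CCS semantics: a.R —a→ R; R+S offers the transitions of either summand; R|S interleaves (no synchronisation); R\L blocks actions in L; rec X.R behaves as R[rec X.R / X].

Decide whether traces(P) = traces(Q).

traces(P) = traces(Q)

Reachable graph of P (4 states):
  m0 = rec X. b.(0\{a} + (X + 0) + (0 + a.0)\{a} + b.b.a.X) → ··b··> m1
  m1 = 0\{a} + ((rec X. b.(0\{a} + (X + 0) + (0 + a.0)\{a} + b.b.a.X)) + 0) + (0 + a.0)\{a} + b.b.a.(rec X. b.(0\{a} + (X + 0) + (0 + a.0)\{a} + b.b.a.X)) → ··b··> m1, ··b··> m2
  m2 = b.a.(rec X. b.(0\{a} + (X + 0) + (0 + a.0)\{a} + b.b.a.X)) → ··b··> m3
  m3 = a.(rec X. b.(0\{a} + (X + 0) + (0 + a.0)\{a} + b.b.a.X)) → ··a··> m0
Reachable graph of Q (4 states):
  n0 = rec X. b.(0\{a} + (X + 0) + (a.0)\{a} + b.b.a.X) → ··b··> n1
  n1 = 0\{a} + ((rec X. b.(0\{a} + (X + 0) + (a.0)\{a} + b.b.a.X)) + 0) + (a.0)\{a} + b.b.a.(rec X. b.(0\{a} + (X + 0) + (a.0)\{a} + b.b.a.X)) → ··b··> n1, ··b··> n2
  n2 = b.a.(rec X. b.(0\{a} + (X + 0) + (a.0)\{a} + b.b.a.X)) → ··b··> n3
  n3 = a.(rec X. b.(0\{a} + (X + 0) + (a.0)\{a} + b.b.a.X)) → ··a··> n0
Partition-refinement fixed point:
  B0 = {m0, n0}
  B1 = {m1, n1}
  B2 = {m2, n2}
  B3 = {m3, n3}
m0 ∈ B0, n0 ∈ B0 → same block
Bisimilar ⇒ trace-equivalent.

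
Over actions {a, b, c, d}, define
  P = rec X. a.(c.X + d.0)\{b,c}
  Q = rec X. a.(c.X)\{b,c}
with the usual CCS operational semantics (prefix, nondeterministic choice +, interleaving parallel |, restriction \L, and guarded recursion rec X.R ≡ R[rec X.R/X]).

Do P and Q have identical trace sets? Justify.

NO — witness ⟨ad⟩

P's transition system — 3 states:
  u0 = rec X. a.(c.X + d.0)\{b,c} ⊢ -a-> u1
  u1 = (c.(rec X. a.(c.X + d.0)\{b,c}) + d.0)\{b,c} ⊢ -d-> u2
  u2 = 0\{b,c} ⊢ stopped
Q's transition system — 2 states:
  v0 = rec X. a.(c.X)\{b,c} ⊢ -a-> v1
  v1 = (c.(rec X. a.(c.X)\{b,c}))\{b,c} ⊢ stopped
Trace ⟨ad⟩ through P, begin at {u0}:
  step 1 (a): {u1}
  step 2 (d): {u2}
  ✓ P
Trace ⟨ad⟩ through Q, begin at {v0}:
  step 1 (a): {v1}
  step 2 (d): ∅  — Q cannot continue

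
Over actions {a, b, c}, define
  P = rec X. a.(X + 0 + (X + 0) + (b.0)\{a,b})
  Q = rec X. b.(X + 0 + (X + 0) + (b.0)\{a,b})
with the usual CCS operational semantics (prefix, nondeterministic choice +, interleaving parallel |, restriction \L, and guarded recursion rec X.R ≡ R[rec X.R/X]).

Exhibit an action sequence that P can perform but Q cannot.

LTS(P): 2 reachable states
  u0 = rec X. a.(X + 0 + (X + 0) + (b.0)\{a,b}) ⊢ -a-> u1
  u1 = (rec X. a.(X + 0 + (X + 0) + (b.0)\{a,b})) + 0 + ((rec X. a.(X + 0 + (X + 0) + (b.0)\{a,b})) + 0) + (b.0)\{a,b} ⊢ -a-> u1
LTS(Q): 2 reachable states
  v0 = rec X. b.(X + 0 + (X + 0) + (b.0)\{a,b}) ⊢ -b-> v1
  v1 = (rec X. b.(X + 0 + (X + 0) + (b.0)\{a,b})) + 0 + ((rec X. b.(X + 0 + (X + 0) + (b.0)\{a,b})) + 0) + (b.0)\{a,b} ⊢ -b-> v1
Run σ = ⟨a⟩ on P: start {u0}
  [1] a ⇒ {u1}
  P completes σ.
Run σ = ⟨a⟩ on Q: start {v0}
  [1] a ⇒ ∅  — Q cannot continue

a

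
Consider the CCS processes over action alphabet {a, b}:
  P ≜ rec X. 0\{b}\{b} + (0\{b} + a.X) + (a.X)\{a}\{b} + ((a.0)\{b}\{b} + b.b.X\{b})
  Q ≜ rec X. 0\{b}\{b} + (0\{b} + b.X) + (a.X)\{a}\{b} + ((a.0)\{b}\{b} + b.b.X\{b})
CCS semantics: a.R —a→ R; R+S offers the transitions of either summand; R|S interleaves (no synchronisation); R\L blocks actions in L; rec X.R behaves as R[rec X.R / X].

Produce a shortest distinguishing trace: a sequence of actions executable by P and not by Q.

aa

P's transition system — 5 states:
  u0 = rec X. 0\{b}\{b} + (0\{b} + a.X) + (a.X)\{a}\{b} + ((a.0)\{b}\{b} + b.b.X\{b}) | —a→ u0, —a→ u1, —b→ u2
  u1 = 0\{b}\{b} | deadlocked
  u2 = b.(rec X. 0\{b}\{b} + (0\{b} + a.X) + (a.X)\{a}\{b} + ((a.0)\{b}\{b} + b.b.X\{b}))\{b} | —b→ u3
  u3 = (rec X. 0\{b}\{b} + (0\{b} + a.X) + (a.X)\{a}\{b} + ((a.0)\{b}\{b} + b.b.X\{b}))\{b} | —a→ u3, —a→ u4
  u4 = 0\{b}\{b}\{b} | deadlocked
Q's transition system — 5 states:
  v0 = rec X. 0\{b}\{b} + (0\{b} + b.X) + (a.X)\{a}\{b} + ((a.0)\{b}\{b} + b.b.X\{b}) | —a→ v1, —b→ v0, —b→ v2
  v1 = 0\{b}\{b} | deadlocked
  v2 = b.(rec X. 0\{b}\{b} + (0\{b} + b.X) + (a.X)\{a}\{b} + ((a.0)\{b}\{b} + b.b.X\{b}))\{b} | —b→ v3
  v3 = (rec X. 0\{b}\{b} + (0\{b} + b.X) + (a.X)\{a}\{b} + ((a.0)\{b}\{b} + b.b.X\{b}))\{b} | —a→ v4
  v4 = 0\{b}\{b}\{b} | deadlocked
Run σ = ⟨aa⟩ on P: start {u0}
  [1] a ⇒ {u0, u1}
  [2] a ⇒ {u0, u1}
  — P admits the full trace.
Run σ = ⟨aa⟩ on Q: start {v0}
  [1] a ⇒ {v1}
  [2] a ⇒ ∅  — Q cannot continue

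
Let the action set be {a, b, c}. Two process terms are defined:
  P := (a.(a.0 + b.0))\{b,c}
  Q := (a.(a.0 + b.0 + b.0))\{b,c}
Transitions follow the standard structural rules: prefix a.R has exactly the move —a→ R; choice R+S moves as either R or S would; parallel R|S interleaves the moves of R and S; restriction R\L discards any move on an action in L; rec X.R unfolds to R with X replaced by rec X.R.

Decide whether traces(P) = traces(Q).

Reachable graph of P (3 states):
  m0 = (a.(a.0 + b.0))\{b,c} → ··a··> m1
  m1 = (a.0 + b.0)\{b,c} → ··a··> m2
  m2 = 0\{b,c} → deadlocked
Reachable graph of Q (3 states):
  n0 = (a.(a.0 + b.0 + b.0))\{b,c} → ··a··> n1
  n1 = (a.0 + b.0 + b.0)\{b,c} → ··a··> n2
  n2 = 0\{b,c} → deadlocked
Bisimilarity quotient blocks:
  B0 = {m0, n0}
  B1 = {m1, n1}
  B2 = {m2, n2}
m0 ∈ B0, n0 ∈ B0 → same block
Bisimilar ⇒ trace-equivalent.

traces(P) = traces(Q)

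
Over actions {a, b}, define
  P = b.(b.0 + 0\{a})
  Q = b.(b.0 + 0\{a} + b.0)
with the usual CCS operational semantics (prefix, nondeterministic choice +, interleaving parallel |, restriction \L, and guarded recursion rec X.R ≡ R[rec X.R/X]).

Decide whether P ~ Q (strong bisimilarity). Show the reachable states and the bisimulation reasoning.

Reachable graph of P (3 states):
  s0 = b.(b.0 + 0\{a}) | -b-> s1
  s1 = b.0 + 0\{a} | -b-> s2
  s2 = 0 | ·
Reachable graph of Q (3 states):
  t0 = b.(b.0 + 0\{a} + b.0) | -b-> t1
  t1 = b.0 + 0\{a} + b.0 | -b-> t2
  t2 = 0 | ·
Bisimilarity quotient blocks:
  B0 = {s0, t0}
  B1 = {s1, t1}
  B2 = {s2, t2}
s0 ∈ B0, t0 ∈ B0 → same block

YES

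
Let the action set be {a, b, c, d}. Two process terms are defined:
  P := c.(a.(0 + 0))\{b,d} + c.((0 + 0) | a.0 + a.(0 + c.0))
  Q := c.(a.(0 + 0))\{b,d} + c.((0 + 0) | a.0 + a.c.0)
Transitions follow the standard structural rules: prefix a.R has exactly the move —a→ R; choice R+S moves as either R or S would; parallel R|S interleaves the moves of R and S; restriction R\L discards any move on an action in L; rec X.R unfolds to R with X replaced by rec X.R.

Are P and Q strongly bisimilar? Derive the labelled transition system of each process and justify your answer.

P ~ Q

LTS(P): 7 reachable states
  m0 = c.(a.(0 + 0))\{b,d} + c.((0 + 0) | a.0 + a.(0 + c.0)) ⊢ -c-> m1, -c-> m2
  m1 = (0 + 0) | a.0 + a.(0 + c.0) ⊢ -a-> m3, -a-> m4
  m2 = (a.(0 + 0))\{b,d} ⊢ -a-> m5
  m3 = (0 + 0) | 0 ⊢ ∅
  m4 = 0 + c.0 ⊢ -c-> m6
  m5 = (0 + 0)\{b,d} ⊢ ∅
  m6 = 0 ⊢ ∅
LTS(Q): 7 reachable states
  n0 = c.(a.(0 + 0))\{b,d} + c.((0 + 0) | a.0 + a.c.0) ⊢ -c-> n1, -c-> n2
  n1 = (0 + 0) | a.0 + a.c.0 ⊢ -a-> n3, -a-> n4
  n2 = (a.(0 + 0))\{b,d} ⊢ -a-> n5
  n3 = (0 + 0) | 0 ⊢ ∅
  n4 = c.0 ⊢ -c-> n6
  n5 = (0 + 0)\{b,d} ⊢ ∅
  n6 = 0 ⊢ ∅
Coarsest stable partition (strong bisimilarity classes):
  B0 = {m0, n0}
  B1 = {m2, n2}
  B2 = {m3, m5, m6, n3, n5, n6}
  B3 = {m1, n1}
  B4 = {m4, n4}
m0 ∈ B0, n0 ∈ B0 → same block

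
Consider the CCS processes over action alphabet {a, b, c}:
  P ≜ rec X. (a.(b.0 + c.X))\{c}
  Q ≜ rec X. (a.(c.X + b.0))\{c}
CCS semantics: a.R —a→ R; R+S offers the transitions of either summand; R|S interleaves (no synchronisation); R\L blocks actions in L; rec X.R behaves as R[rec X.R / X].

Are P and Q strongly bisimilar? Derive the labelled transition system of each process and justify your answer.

bisimilar

P's transition system — 3 states:
  p0 = rec X. (a.(b.0 + c.X))\{c} ⊢ =a=> p1
  p1 = (b.0 + c.(rec X. (a.(b.0 + c.X))\{c}))\{c} ⊢ =b=> p2
  p2 = 0\{c} ⊢ ∅
Q's transition system — 3 states:
  q0 = rec X. (a.(c.X + b.0))\{c} ⊢ =a=> q1
  q1 = (c.(rec X. (a.(c.X + b.0))\{c}) + b.0)\{c} ⊢ =b=> q2
  q2 = 0\{c} ⊢ ∅
Partition-refinement fixed point:
  B0 = {p0, q0}
  B1 = {p1, q1}
  B2 = {p2, q2}
p0 ∈ B0, q0 ∈ B0 → same block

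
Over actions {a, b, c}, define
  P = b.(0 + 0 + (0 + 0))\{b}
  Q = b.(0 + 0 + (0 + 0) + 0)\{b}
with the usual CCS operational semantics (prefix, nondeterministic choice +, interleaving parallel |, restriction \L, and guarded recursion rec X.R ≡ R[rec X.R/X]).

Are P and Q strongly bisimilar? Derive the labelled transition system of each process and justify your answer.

YES

LTS(P): 2 reachable states
  u0 = b.(0 + 0 + (0 + 0))\{b} :: =b=> u1
  u1 = (0 + 0 + (0 + 0))\{b} :: deadlocked
LTS(Q): 2 reachable states
  v0 = b.(0 + 0 + (0 + 0) + 0)\{b} :: =b=> v1
  v1 = (0 + 0 + (0 + 0) + 0)\{b} :: deadlocked
Coarsest stable partition (strong bisimilarity classes):
  B0 = {u0, v0}
  B1 = {u1, v1}
u0 ∈ B0, v0 ∈ B0 → same block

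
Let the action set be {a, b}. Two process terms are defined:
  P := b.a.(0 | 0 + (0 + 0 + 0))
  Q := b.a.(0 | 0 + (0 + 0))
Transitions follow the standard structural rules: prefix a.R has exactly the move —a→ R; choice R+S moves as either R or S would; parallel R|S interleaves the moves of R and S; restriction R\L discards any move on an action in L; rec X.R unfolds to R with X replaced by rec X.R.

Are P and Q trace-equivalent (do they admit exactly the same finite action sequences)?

traces(P) = traces(Q)

LTS(P): 3 reachable states
  u0 = b.a.(0 | 0 + (0 + 0 + 0)) has moves ··b··> u1
  u1 = a.(0 | 0 + (0 + 0 + 0)) has moves ··a··> u2
  u2 = 0 | 0 + (0 + 0 + 0) has moves deadlocked
LTS(Q): 3 reachable states
  v0 = b.a.(0 | 0 + (0 + 0)) has moves ··b··> v1
  v1 = a.(0 | 0 + (0 + 0)) has moves ··a··> v2
  v2 = 0 | 0 + (0 + 0) has moves deadlocked
Coarsest stable partition (strong bisimilarity classes):
  B0 = {u0, v0}
  B1 = {u1, v1}
  B2 = {u2, v2}
u0 ∈ B0, v0 ∈ B0 → same block
Bisimilar ⇒ trace-equivalent.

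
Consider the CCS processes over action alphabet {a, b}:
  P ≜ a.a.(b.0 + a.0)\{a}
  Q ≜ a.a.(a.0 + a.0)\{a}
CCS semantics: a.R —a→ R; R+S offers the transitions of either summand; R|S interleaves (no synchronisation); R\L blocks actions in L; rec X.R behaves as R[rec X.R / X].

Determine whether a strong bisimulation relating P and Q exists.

P's transition system — 4 states:
  s0 = a.a.(b.0 + a.0)\{a} :: =a=> s1
  s1 = a.(b.0 + a.0)\{a} :: =a=> s2
  s2 = (b.0 + a.0)\{a} :: =b=> s3
  s3 = 0\{a} :: (no moves)
Q's transition system — 3 states:
  t0 = a.a.(a.0 + a.0)\{a} :: =a=> t1
  t1 = a.(a.0 + a.0)\{a} :: =a=> t2
  t2 = (a.0 + a.0)\{a} :: (no moves)
Coarsest stable partition (strong bisimilarity classes):
  B0 = {s0}
  B1 = {s1}
  B2 = {s2}
  B3 = {s3, t2}
  B4 = {t0}
  B5 = {t1}
s0 ∈ B0, t0 ∈ B4 → different blocks

not bisimilar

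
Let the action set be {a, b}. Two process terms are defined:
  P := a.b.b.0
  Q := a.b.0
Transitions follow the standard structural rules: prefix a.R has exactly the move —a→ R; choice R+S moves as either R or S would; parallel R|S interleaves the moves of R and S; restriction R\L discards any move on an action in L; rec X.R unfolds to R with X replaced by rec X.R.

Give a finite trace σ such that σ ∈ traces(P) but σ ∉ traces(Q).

abb

Reachable graph of P (4 states):
  m0 = a.b.b.0 has moves —a→ m1
  m1 = b.b.0 has moves —b→ m2
  m2 = b.0 has moves —b→ m3
  m3 = 0 has moves deadlocked
Reachable graph of Q (3 states):
  n0 = a.b.0 has moves —a→ n1
  n1 = b.0 has moves —b→ n2
  n2 = 0 has moves deadlocked
Executing abb from P (initial set {m0}):
  [1] a ⇒ {m1}
  [2] b ⇒ {m2}
  [3] b ⇒ {m3}
  P completes σ.
Executing abb from Q (initial set {n0}):
  [1] a ⇒ {n1}
  [2] b ⇒ {n2}
  [3] b ⇒ ∅  — Q cannot continue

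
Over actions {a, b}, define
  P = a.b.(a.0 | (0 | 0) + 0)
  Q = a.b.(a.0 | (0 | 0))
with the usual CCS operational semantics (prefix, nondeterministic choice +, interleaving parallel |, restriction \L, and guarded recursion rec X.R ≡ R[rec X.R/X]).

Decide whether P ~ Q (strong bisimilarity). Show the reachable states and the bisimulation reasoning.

LTS(P): 4 reachable states
  m0 = a.b.(a.0 | (0 | 0) + 0) has moves --a--▸ m1
  m1 = b.(a.0 | (0 | 0) + 0) has moves --b--▸ m2
  m2 = a.0 | (0 | 0) + 0 has moves --a--▸ m3
  m3 = 0 | (0 | 0) has moves (no moves)
LTS(Q): 4 reachable states
  n0 = a.b.(a.0 | (0 | 0)) has moves --a--▸ n1
  n1 = b.(a.0 | (0 | 0)) has moves --b--▸ n2
  n2 = a.0 | (0 | 0) has moves --a--▸ n3
  n3 = 0 | (0 | 0) has moves (no moves)
Coarsest stable partition (strong bisimilarity classes):
  B0 = {m0, n0}
  B1 = {m1, n1}
  B2 = {m2, n2}
  B3 = {m3, n3}
m0 ∈ B0, n0 ∈ B0 → same block

YES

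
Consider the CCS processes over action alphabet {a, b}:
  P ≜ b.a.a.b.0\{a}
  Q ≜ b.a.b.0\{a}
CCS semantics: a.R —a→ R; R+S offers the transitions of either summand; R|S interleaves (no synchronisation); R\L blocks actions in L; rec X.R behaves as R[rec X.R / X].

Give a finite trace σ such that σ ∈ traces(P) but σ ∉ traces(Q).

baa

Reachable graph of P (5 states):
  u0 = b.a.a.b.0\{a} | -b-> u1
  u1 = a.a.b.0\{a} | -a-> u2
  u2 = a.b.0\{a} | -a-> u3
  u3 = b.0\{a} | -b-> u4
  u4 = 0\{a} | (no moves)
Reachable graph of Q (4 states):
  v0 = b.a.b.0\{a} | -b-> v1
  v1 = a.b.0\{a} | -a-> v2
  v2 = b.0\{a} | -b-> v3
  v3 = 0\{a} | (no moves)
Executing baa from P (initial set {u0}):
  step 1 (b): {u1}
  step 2 (a): {u2}
  step 3 (a): {u3}
  ✓ P
Executing baa from Q (initial set {v0}):
  step 1 (b): {v1}
  step 2 (a): {v2}
  step 3 (a): no successor for Q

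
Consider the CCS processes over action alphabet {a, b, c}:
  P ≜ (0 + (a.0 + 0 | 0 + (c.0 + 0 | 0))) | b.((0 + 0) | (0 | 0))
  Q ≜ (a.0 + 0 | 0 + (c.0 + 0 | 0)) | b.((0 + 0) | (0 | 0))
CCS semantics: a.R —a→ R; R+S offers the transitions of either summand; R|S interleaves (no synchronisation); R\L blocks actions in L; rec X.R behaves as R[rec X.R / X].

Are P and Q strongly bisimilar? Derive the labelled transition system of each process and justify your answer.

P's transition system — 4 states:
  m0 = (0 + (a.0 + 0 | 0 + (c.0 + 0 | 0))) | b.((0 + 0) | (0 | 0)) → —a→ m1, —b→ m2, —c→ m1
  m1 = 0 | b.((0 + 0) | (0 | 0)) → —b→ m3
  m2 = (0 + (a.0 + 0 | 0 + (c.0 + 0 | 0))) | ((0 + 0) | (0 | 0)) → —a→ m3, —c→ m3
  m3 = 0 | ((0 + 0) | (0 | 0)) → (no moves)
Q's transition system — 4 states:
  n0 = (a.0 + 0 | 0 + (c.0 + 0 | 0)) | b.((0 + 0) | (0 | 0)) → —a→ n1, —b→ n2, —c→ n1
  n1 = 0 | b.((0 + 0) | (0 | 0)) → —b→ n3
  n2 = (a.0 + 0 | 0 + (c.0 + 0 | 0)) | ((0 + 0) | (0 | 0)) → —a→ n3, —c→ n3
  n3 = 0 | ((0 + 0) | (0 | 0)) → (no moves)
Coarsest stable partition (strong bisimilarity classes):
  B0 = {m0, n0}
  B1 = {m1, n1}
  B2 = {m3, n3}
  B3 = {m2, n2}
m0 ∈ B0, n0 ∈ B0 → same block

YES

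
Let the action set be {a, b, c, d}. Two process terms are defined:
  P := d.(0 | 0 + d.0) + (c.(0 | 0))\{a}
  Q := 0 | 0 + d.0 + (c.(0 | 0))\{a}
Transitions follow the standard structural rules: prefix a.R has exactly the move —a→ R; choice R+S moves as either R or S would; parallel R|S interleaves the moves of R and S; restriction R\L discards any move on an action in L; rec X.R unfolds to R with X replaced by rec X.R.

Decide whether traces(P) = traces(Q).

NO — witness ⟨dd⟩

P's transition system — 4 states:
  m0 = d.(0 | 0 + d.0) + (c.(0 | 0))\{a} | =c=> m1, =d=> m2
  m1 = (0 | 0)\{a} | ∅
  m2 = 0 | 0 + d.0 | =d=> m3
  m3 = 0 | ∅
Q's transition system — 3 states:
  n0 = 0 | 0 + d.0 + (c.(0 | 0))\{a} | =c=> n1, =d=> n2
  n1 = (0 | 0)\{a} | ∅
  n2 = 0 | ∅
Run σ = ⟨dd⟩ on P: start {m0}
  step 1 (d): {m2}
  step 2 (d): {m3}
  P completes σ.
Run σ = ⟨dd⟩ on Q: start {n0}
  step 1 (d): {n2}
  step 2 (d): no successor for Q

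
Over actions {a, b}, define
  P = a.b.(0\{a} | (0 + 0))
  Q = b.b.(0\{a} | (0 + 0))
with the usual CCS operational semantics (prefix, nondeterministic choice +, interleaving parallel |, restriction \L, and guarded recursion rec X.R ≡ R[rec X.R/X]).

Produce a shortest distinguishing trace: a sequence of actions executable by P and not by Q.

Reachable graph of P (3 states):
  s0 = a.b.(0\{a} | (0 + 0)) ⊢ -a-> s1
  s1 = b.(0\{a} | (0 + 0)) ⊢ -b-> s2
  s2 = 0\{a} | (0 + 0) ⊢ deadlocked
Reachable graph of Q (3 states):
  t0 = b.b.(0\{a} | (0 + 0)) ⊢ -b-> t1
  t1 = b.(0\{a} | (0 + 0)) ⊢ -b-> t2
  t2 = 0\{a} | (0 + 0) ⊢ deadlocked
Run σ = ⟨a⟩ on P: start {s0}
  [1] a ⇒ {s1}
  P completes σ.
Run σ = ⟨a⟩ on Q: start {t0}
  [1] a ⇒ ∅  — Q cannot continue

a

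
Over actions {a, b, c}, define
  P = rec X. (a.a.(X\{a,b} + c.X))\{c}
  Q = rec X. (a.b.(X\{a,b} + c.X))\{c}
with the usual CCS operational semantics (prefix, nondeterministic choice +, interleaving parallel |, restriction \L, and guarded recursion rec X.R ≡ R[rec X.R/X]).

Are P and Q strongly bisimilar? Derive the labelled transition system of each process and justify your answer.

LTS(P): 3 reachable states
  u0 = rec X. (a.a.(X\{a,b} + c.X))\{c} has moves ··a··> u1
  u1 = (a.((rec X. (a.a.(X\{a,b} + c.X))\{c})\{a,b} + c.(rec X. (a.a.(X\{a,b} + c.X))\{c})))\{c} has moves ··a··> u2
  u2 = ((rec X. (a.a.(X\{a,b} + c.X))\{c})\{a,b} + c.(rec X. (a.a.(X\{a,b} + c.X))\{c}))\{c} has moves ·
LTS(Q): 3 reachable states
  v0 = rec X. (a.b.(X\{a,b} + c.X))\{c} has moves ··a··> v1
  v1 = (b.((rec X. (a.b.(X\{a,b} + c.X))\{c})\{a,b} + c.(rec X. (a.b.(X\{a,b} + c.X))\{c})))\{c} has moves ··b··> v2
  v2 = ((rec X. (a.b.(X\{a,b} + c.X))\{c})\{a,b} + c.(rec X. (a.b.(X\{a,b} + c.X))\{c}))\{c} has moves ·
Bisimilarity quotient blocks:
  B0 = {u0}
  B1 = {u1}
  B2 = {u2, v2}
  B3 = {v0}
  B4 = {v1}
u0 ∈ B0, v0 ∈ B3 → different blocks

not bisimilar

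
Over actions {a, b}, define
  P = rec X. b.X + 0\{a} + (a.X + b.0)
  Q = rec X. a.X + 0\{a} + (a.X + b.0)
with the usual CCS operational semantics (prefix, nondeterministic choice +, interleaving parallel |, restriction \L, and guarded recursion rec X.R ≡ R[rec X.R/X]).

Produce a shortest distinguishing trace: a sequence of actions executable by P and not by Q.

P's transition system — 2 states:
  m0 = rec X. b.X + 0\{a} + (a.X + b.0) :: ··a··> m0, ··b··> m0, ··b··> m1
  m1 = 0 :: (no moves)
Q's transition system — 2 states:
  n0 = rec X. a.X + 0\{a} + (a.X + b.0) :: ··a··> n0, ··b··> n1
  n1 = 0 :: (no moves)
Trace ⟨ba⟩ through P, begin at {m0}:
  step 1 (b): {m0, m1}
  step 2 (a): {m0}
  — P admits the full trace.
Trace ⟨ba⟩ through Q, begin at {n0}:
  step 1 (b): {n1}
  step 2 (a): ∅  — Q cannot continue

ba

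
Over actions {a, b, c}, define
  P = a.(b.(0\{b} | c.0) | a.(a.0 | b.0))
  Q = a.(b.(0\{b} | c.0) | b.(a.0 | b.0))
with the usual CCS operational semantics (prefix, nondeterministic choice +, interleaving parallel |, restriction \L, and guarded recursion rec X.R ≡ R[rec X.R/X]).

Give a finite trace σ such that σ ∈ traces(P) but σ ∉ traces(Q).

Reachable graph of P (16 states):
  u0 = a.(b.(0\{b} | c.0) | a.(a.0 | b.0)) :: ··a··> u1
  u1 = b.(0\{b} | c.0) | a.(a.0 | b.0) :: ··a··> u2, ··b··> u3
  u2 = b.(0\{b} | c.0) | (a.0 | b.0) :: ··a··> u4, ··b··> u5, ··b··> u6
  u3 = 0\{b} | c.0 | a.(a.0 | b.0) :: ··a··> u5, ··c··> u7
  u4 = b.(0\{b} | c.0) | (0 | b.0) :: ··b··> u8, ··b··> u9
  u5 = 0\{b} | c.0 | (a.0 | b.0) :: ··a··> u8, ··b··> u10, ··c··> u11
  u6 = b.(0\{b} | c.0) | (a.0 | 0) :: ··a··> u9, ··b··> u10
  u7 = 0\{b} | 0 | a.(a.0 | b.0) :: ··a··> u11
  u8 = 0\{b} | c.0 | (0 | b.0) :: ··b··> u12, ··c··> u13
  u9 = b.(0\{b} | c.0) | (0 | 0) :: ··b··> u12
  u10 = 0\{b} | c.0 | (a.0 | 0) :: ··a··> u12, ··c··> u14
  u11 = 0\{b} | 0 | (a.0 | b.0) :: ··a··> u13, ··b··> u14
  u12 = 0\{b} | c.0 | (0 | 0) :: ··c··> u15
  u13 = 0\{b} | 0 | (0 | b.0) :: ··b··> u15
  u14 = 0\{b} | 0 | (a.0 | 0) :: ··a··> u15
  u15 = 0\{b} | 0 | (0 | 0) :: ∅
Reachable graph of Q (16 states):
  v0 = a.(b.(0\{b} | c.0) | b.(a.0 | b.0)) :: ··a··> v1
  v1 = b.(0\{b} | c.0) | b.(a.0 | b.0) :: ··b··> v2, ··b··> v3
  v2 = 0\{b} | c.0 | b.(a.0 | b.0) :: ··b··> v4, ··c··> v5
  v3 = b.(0\{b} | c.0) | (a.0 | b.0) :: ··a··> v6, ··b··> v4, ··b··> v7
  v4 = 0\{b} | c.0 | (a.0 | b.0) :: ··a··> v8, ··b··> v9, ··c··> v10
  v5 = 0\{b} | 0 | b.(a.0 | b.0) :: ··b··> v10
  v6 = b.(0\{b} | c.0) | (0 | b.0) :: ··b··> v11, ··b··> v8
  v7 = b.(0\{b} | c.0) | (a.0 | 0) :: ··a··> v11, ··b··> v9
  v8 = 0\{b} | c.0 | (0 | b.0) :: ··b··> v12, ··c··> v13
  v9 = 0\{b} | c.0 | (a.0 | 0) :: ··a··> v12, ··c··> v14
  v10 = 0\{b} | 0 | (a.0 | b.0) :: ··a··> v13, ··b··> v14
  v11 = b.(0\{b} | c.0) | (0 | 0) :: ··b··> v12
  v12 = 0\{b} | c.0 | (0 | 0) :: ··c··> v15
  v13 = 0\{b} | 0 | (0 | b.0) :: ··b··> v15
  v14 = 0\{b} | 0 | (a.0 | 0) :: ··a··> v15
  v15 = 0\{b} | 0 | (0 | 0) :: ∅
Trace ⟨aa⟩ through P, begin at {u0}:
  step 1 (a): {u1}
  step 2 (a): {u2}
  ✓ P
Trace ⟨aa⟩ through Q, begin at {v0}:
  step 1 (a): {v1}
  step 2 (a): ∅ (Q stuck)

aa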